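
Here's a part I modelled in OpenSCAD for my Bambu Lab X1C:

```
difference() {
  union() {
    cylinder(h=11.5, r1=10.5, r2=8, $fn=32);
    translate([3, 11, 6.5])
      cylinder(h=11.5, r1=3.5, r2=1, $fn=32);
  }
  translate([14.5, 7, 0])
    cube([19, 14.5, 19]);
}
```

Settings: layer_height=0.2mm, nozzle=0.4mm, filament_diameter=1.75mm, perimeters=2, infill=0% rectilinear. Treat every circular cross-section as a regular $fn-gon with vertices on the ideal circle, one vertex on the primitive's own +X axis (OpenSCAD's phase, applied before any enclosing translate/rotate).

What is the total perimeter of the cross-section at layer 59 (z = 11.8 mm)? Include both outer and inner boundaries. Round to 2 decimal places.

14.73 mm

At z = 11.8 mm: the cone is absent (z outside [0, 11.5]); the cone at (3, 11): at t=0.461 of its height the radius interpolates to r₁+(r₂−r₁)t = 2.348, giving a regular 32-gon of that circumradius (perimeter = 2·32·2.348·sin(180°/32) = 14.73 mm); Merging all regions: only the cone at (3, 11) is present, so the union is just that shape — boundary = 14.73 mm; the cube at (14.5, 7) is present — its section is the full 19×14.5 rectangle (perimeter 67.00 mm); After the difference (first − rest): starting from the result so far, the 19×14.5 cube at (14.5, 7) misses the remaining region (no effect) — boundary = 14.73 mm. Overall, the cross-section is a single solid region. Total boundary length (outer) = 14.73 mm.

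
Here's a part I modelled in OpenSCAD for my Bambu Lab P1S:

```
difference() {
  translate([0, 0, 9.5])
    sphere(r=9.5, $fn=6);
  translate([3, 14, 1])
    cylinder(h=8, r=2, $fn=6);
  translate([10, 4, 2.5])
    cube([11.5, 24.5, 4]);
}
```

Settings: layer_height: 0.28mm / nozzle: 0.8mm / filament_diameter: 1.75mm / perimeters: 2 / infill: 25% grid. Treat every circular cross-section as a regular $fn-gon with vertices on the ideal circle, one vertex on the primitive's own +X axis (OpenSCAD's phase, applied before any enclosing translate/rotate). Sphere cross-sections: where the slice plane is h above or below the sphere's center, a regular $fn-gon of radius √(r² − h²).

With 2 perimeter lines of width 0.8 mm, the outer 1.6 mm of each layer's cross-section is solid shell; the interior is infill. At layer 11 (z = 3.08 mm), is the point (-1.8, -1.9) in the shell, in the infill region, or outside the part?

At z = 3.08 mm: the r=9.5 sphere slices to a regular 6-gon of circumradius 7.002 (√(r²−h²) with h=6.42 from center); the cylinder at (3, 14): section is a regular 6-gon, circumradius r=2; the cube at (10, 4) (footprint 11.5×24.5) is included at this height; Taking the first minus the rest: starting from the r=9.5 sphere, the r=2 cylinder at (3, 14) misses the remaining region (no effect); the 11.5×24.5 cube at (10, 4) misses the remaining region (no effect) — 1 connected region. Overall, the cross-section is a single solid region. The nearest boundary edge runs (-3.50, -6.06)→(-7.00, 0.00); distance from the point to it = 3.56 mm. The point is inside the cross-section and 3.56 mm from the nearest boundary — more than the 1.6 mm shell width (2 × 0.8), so it's in the infill interior.

infill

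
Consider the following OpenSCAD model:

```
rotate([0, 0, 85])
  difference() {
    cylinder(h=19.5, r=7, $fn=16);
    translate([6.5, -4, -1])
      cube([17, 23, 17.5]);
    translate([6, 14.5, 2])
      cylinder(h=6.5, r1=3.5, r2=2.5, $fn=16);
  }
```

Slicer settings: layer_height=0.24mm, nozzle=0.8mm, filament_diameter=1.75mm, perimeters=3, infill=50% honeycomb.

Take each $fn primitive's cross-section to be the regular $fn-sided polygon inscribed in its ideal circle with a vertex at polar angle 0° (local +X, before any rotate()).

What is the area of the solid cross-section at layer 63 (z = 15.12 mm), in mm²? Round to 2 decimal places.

At z = 15.12 mm: the r=7 cylinder contributes a regular 16-gon of circumradius 7 (area = (16/2)·7.000²·sin(360°/16) = 150.01 mm²); the cube at (6.5, -4) (footprint 17×23) is included at this height (area 391.00 mm²); the cone at (6, 14.5) does not reach this height (z outside [2, 8.5]); Subtracting the remaining from the first: starting from the r=7 cylinder (150.01 mm²), the 17×23 cube at (6.5, -4) partially overlaps it — only the 1.26 mm² overlap (of its 391.00 mm²) is removed, clipping the outline — area = 148.76 mm²; (whole slice rotated 85° about Z — lengths, areas and connectivity unchanged). Overall, the cross-section is a single solid region. Net area = 148.76 mm².

148.76 mm²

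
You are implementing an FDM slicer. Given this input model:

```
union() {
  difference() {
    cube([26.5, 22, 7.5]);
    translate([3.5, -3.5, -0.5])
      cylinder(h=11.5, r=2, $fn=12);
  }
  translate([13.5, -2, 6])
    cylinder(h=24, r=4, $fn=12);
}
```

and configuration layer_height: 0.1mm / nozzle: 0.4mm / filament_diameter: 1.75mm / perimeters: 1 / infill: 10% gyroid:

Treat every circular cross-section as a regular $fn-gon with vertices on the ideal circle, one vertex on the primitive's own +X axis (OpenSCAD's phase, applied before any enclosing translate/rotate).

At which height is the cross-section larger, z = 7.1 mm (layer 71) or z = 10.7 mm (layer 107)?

layer 71 (z = 7.1 mm)

Layer 71 (z = 7.1): the cube is present — its section is the full 26.5×22 rectangle (area 583.00 mm²); the cylinder at (3.5, -3.5): section is a regular 12-gon, circumradius r=2 (area = (12/2)·2.000²·sin(360°/12) = 12.00 mm²); After the difference (first − rest): starting from the 26.5×22 cube (583.00 mm²), the r=2 cylinder at (3.5, -3.5) misses the remaining region (no effect) — area = 583.00 mm²; the r=4 cylinder at (13.5, -2) gives a regular 12-gon of circumradius 4 (constant along its height) (area = (12/2)·4.000²·sin(360°/12) = 48.00 mm²); Combining (union): the regions partially overlap — summed areas 631.00 mm² minus the doubly-counted overlap 9.07 mm² gives 621.93 mm² — area = 621.93 mm². So its area = 621.93 mm². Layer 107 (z = 10.7): the cube is absent (z outside [0, 7.5]); the cylinder at (3.5, -3.5): section is a regular 12-gon, circumradius r=2 (area = (12/2)·2.000²·sin(360°/12) = 12.00 mm²); Subtracting the remaining from the first: the first operand is absent here, so nothing remains; the r=4 cylinder at (13.5, -2) gives a regular 12-gon of circumradius 4 (constant along its height) (area = (12/2)·4.000²·sin(360°/12) = 48.00 mm²); Taking the union: only the r=4 cylinder at (13.5, -2) is present, so the union is just that shape — area = 48.00 mm². So its area = 48.00 mm². Layer 71 is larger (621.93 vs 48.00 mm²).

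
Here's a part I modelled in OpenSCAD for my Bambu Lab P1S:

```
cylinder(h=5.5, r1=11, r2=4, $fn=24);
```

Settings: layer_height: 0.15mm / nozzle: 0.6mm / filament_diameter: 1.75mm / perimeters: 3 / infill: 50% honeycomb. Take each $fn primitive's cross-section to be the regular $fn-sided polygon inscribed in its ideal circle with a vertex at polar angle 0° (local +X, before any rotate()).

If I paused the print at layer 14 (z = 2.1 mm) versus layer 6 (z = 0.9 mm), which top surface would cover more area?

layer 6 (z = 0.9 mm)

Layer 14 (z = 2.1): the cone (r1=11→r2=4) has section circumradius 8.327 here — a regular 24-gon (area = (24/2)·8.327²·sin(360°/24) = 215.37 mm²). So its area = 215.37 mm². Layer 6 (z = 0.9): the cone contributes a regular 24-gon of circumradius 9.855 (interpolated between r1=11 and r2=4 at t=0.164) (area = (24/2)·9.855²·sin(360°/24) = 301.61 mm²). So its area = 301.61 mm². Layer 6 is larger (301.61 vs 215.37 mm²).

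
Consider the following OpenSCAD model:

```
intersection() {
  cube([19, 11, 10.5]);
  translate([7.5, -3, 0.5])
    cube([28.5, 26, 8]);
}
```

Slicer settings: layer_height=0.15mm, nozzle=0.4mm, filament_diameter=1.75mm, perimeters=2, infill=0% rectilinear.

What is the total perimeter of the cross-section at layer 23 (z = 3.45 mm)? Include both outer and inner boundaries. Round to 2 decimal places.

45.00 mm

At z = 3.45 mm: the cube is present — its section is the full 19×11 rectangle (perimeter 60.00 mm); the cube at (7.5, -3) (footprint 28.5×26) is included at this height (perimeter 109.00 mm); After intersecting: the 28.5×26 cube at (7.5, -3) partially overlaps the 19×11 cube; clipping to the common part keeps 126.50 mm² — boundary = 45.00 mm. Overall, the cross-section is a single solid region. Total boundary length (outer) = 45.00 mm.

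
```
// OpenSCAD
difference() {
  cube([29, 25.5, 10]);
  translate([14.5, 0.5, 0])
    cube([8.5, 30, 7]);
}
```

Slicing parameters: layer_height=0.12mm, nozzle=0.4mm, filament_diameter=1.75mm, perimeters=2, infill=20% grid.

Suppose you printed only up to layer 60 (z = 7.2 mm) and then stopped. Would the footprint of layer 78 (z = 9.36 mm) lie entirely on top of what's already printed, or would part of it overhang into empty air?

entirely on top

Compare the two slices. At z = 7.2: the 29×25.5 cube contributes its full rectangle (area 739.50 mm²); the cube at (14.5, 0.5) is absent (z outside [0, 7]); After the difference (first − rest): none of the subtracted shapes is present at this height, so the 29×25.5 cube is unchanged — area = 739.50 mm². At z = 9.36: the cube is present — its section is the full 29×25.5 rectangle (area 739.50 mm²); the cube at (14.5, 0.5) does not reach this height (z outside [0, 7]); Subtracting the remaining from the first: none of the subtracted shapes is present at this height, so the 29×25.5 cube is unchanged — area = 739.50 mm². Checking containment: the cross-section at z = 9.36 is a subset of the cross-section at z = 7.2.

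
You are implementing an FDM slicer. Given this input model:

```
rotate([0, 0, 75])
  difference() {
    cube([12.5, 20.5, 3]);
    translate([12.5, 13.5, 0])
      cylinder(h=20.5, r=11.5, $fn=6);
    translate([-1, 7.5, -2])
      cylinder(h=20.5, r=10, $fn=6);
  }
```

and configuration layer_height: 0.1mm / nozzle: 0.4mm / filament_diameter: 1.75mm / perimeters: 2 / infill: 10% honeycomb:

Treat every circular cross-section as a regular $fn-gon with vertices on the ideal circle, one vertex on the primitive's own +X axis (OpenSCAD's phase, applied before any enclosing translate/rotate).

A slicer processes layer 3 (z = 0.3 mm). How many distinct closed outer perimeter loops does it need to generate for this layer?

2

At z = 0.3 mm: the 12.5×20.5 cube contributes its full rectangle; the cylinder at (12.5, 13.5): section is a regular 6-gon, circumradius r=11.5; the r=10 cylinder at (-1, 7.5) contributes a regular 6-gon of circumradius 10; Taking the first minus the rest: starting from the 12.5×20.5 cube, the r=11.5 cylinder at (12.5, 13.5) partially overlaps it — only the 152.25 mm² overlap (of its 343.60 mm²) is removed, clipping the outline; the r=10 cylinder at (-1, 7.5) partially overlaps it — only the 63.45 mm² overlap (of its 259.81 mm²) is removed, clipping the outline — 2 connected regions; (whole slice rotated 75° about Z — lengths, areas and connectivity unchanged). The result has 2 disconnected regions.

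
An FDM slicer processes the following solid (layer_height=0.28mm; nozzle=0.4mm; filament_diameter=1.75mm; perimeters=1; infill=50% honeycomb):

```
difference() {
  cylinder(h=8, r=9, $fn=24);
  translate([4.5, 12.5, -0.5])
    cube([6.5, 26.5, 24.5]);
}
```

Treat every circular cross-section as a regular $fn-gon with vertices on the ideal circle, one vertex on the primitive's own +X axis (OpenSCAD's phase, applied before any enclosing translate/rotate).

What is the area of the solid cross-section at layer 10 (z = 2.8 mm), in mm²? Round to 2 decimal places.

251.57 mm²

At z = 2.8 mm: the r=9 cylinder contributes a regular 24-gon of circumradius 9 (area = (24/2)·9.000²·sin(360°/24) = 251.57 mm²); the cube at (4.5, 12.5) is present — its section is the full 6.5×26.5 rectangle (area 172.25 mm²); After the difference (first − rest): starting from the r=9 cylinder (251.57 mm²), the 6.5×26.5 cube at (4.5, 12.5) misses the remaining region (no effect) — area = 251.57 mm². Overall, the cross-section is a single solid region. Net area = 251.57 mm².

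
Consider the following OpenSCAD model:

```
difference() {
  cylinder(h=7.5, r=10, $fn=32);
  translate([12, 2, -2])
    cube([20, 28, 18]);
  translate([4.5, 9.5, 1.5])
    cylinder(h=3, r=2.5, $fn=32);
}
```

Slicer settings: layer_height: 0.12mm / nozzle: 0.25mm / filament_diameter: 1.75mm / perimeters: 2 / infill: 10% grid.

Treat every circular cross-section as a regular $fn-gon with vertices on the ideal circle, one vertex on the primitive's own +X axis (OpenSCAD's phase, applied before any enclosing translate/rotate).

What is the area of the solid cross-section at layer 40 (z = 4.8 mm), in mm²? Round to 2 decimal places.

312.14 mm²

At z = 4.8 mm: the r=10 cylinder gives a regular 32-gon of circumradius 10 (constant along its height) (area = (32/2)·10.000²·sin(360°/32) = 312.14 mm²); the cube at (12, 2) (footprint 20×28) is included at this height (area 560.00 mm²); the cylinder at (4.5, 9.5) does not reach this height (z outside [1.5, 4.5]); Subtracting the remaining from the first: starting from the r=10 cylinder (312.14 mm²), the 20×28 cube at (12, 2) misses the remaining region (no effect) — area = 312.14 mm². Overall, the cross-section is a single solid region. Net area = 312.14 mm².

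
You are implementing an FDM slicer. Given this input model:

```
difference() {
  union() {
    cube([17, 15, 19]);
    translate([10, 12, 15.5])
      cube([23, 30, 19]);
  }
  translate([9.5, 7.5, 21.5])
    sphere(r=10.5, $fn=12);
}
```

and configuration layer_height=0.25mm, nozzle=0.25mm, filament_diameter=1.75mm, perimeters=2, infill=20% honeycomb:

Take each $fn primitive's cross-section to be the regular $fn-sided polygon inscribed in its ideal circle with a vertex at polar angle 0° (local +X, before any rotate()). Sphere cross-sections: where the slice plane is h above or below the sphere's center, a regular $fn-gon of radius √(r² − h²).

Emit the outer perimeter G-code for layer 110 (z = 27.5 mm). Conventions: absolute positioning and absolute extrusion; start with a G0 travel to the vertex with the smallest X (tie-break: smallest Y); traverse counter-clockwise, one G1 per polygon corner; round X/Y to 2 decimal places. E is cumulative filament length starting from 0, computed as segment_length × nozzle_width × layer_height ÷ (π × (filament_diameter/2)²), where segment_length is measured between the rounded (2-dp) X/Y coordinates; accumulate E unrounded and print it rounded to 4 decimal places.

At z = 27.5 mm: the cube does not reach this height (z outside [0, 19]); the cube at (10, 12) (footprint 23×30) is included at this height; Merging all regions: only the 23×30 cube at (10, 12) is present, so the union is just that shape — 1 connected region; the sphere at (9.5, 7.5): section is a regular 12-gon, circumradius = √(r²−h²) = √(10.5²−6²) = 8.617; Subtracting the remaining from the first: starting from the result so far, the r=10.5 sphere at (9.5, 7.5) partially overlaps it — only the 17.61 mm² overlap (of its 222.75 mm²) is removed, clipping the outline — 1 connected region. The outline is a single polygon with 6 vertices. Extrusion per mm of travel: 0.25 × 0.25 / (π × 0.875²) = 0.025984. Accumulating E over each segment gives final E = 2.6863.

G0 X10.00 Y15.98 Z27.50
G1 X13.81 Y14.96 E0.1025
G1 X16.77 Y12.00 E0.2113
G1 X33.00 Y12.00 E0.6330
G1 X33.00 Y42.00 E1.4125
G1 X10.00 Y42.00 E2.0102
G1 X10.00 Y15.98 E2.6863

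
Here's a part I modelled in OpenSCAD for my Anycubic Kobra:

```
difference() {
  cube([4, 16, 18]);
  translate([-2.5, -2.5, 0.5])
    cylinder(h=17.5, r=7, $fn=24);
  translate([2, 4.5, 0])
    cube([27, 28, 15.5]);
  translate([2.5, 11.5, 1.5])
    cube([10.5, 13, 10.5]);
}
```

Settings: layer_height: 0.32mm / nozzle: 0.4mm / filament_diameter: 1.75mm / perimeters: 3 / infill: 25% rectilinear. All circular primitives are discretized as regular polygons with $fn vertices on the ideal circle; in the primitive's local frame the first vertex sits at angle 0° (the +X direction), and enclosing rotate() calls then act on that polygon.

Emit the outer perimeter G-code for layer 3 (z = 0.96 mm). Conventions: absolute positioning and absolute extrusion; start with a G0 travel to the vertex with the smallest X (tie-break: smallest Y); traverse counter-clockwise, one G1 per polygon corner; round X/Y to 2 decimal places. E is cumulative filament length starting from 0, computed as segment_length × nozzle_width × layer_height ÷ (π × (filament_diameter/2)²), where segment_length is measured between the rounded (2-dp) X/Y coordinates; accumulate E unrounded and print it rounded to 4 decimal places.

G0 X0.00 Y3.98 Z0.96
G1 X1.00 Y3.56 E0.0577
G1 X2.45 Y2.45 E0.1549
G1 X3.56 Y1.00 E0.2521
G1 X3.98 Y0.00 E0.3098
G1 X4.00 Y0.00 E0.3109
G1 X4.00 Y4.50 E0.5503
G1 X2.00 Y4.50 E0.6568
G1 X2.00 Y16.00 E1.2687
G1 X0.00 Y16.00 E1.3752
G1 X0.00 Y3.98 E2.0148

At z = 0.96 mm: the 4×16 cube contributes its full rectangle; the cylinder at (-2.5, -2.5): section is a regular 24-gon, circumradius r=7; the cube at (2, 4.5) is present — its section is the full 27×28 rectangle; the cube at (2.5, 11.5) is not intersected at this z (z outside [1.5, 12]); After the difference (first − rest): starting from the 4×16 cube, the r=7 cylinder at (-2.5, -2.5) partially overlaps it — only the 10.25 mm² overlap (of its 152.19 mm²) is removed, clipping the outline; the 27×28 cube at (2, 4.5) partially overlaps it — only the 23.00 mm² overlap (of its 756.00 mm²) is removed, clipping the outline — 1 connected region. The outline is a single polygon with 10 vertices. Extrusion per mm of travel: 0.4 × 0.32 / (π × 0.875²) = 0.053216. Accumulating E over each segment gives final E = 2.0148.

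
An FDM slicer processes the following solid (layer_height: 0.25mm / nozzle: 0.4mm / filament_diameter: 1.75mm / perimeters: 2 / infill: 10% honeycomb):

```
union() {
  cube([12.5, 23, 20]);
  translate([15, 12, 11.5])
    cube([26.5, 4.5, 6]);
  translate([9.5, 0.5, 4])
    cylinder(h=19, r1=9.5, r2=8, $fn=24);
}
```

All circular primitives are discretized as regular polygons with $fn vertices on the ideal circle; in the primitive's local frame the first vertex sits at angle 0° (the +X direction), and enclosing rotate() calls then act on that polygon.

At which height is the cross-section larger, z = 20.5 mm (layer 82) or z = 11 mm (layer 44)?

layer 44 (z = 11 mm)

Layer 82 (z = 20.5): the cube is not intersected at this z (z outside [0, 20]); the cube at (15, 12) does not reach this height (z outside [11.5, 17.5]); the cone at (9.5, 0.5) contributes a regular 24-gon of circumradius 8.197 (interpolated between r1=9.5 and r2=8 at t=0.868) (area = (24/2)·8.197²·sin(360°/24) = 208.70 mm²); Combining (union): only the cone at (9.5, 0.5) is present, so the union is just that shape — area = 208.70 mm². So its area = 208.70 mm². Layer 44 (z = 11): the cube (footprint 12.5×23) is included at this height (area 287.50 mm²); the cube at (15, 12) is absent (z outside [11.5, 17.5]); the cone at (9.5, 0.5) contributes a regular 24-gon of circumradius 8.947 (interpolated between r1=9.5 and r2=8 at t=0.368) (area = (24/2)·8.947²·sin(360°/24) = 248.64 mm²); Merging all regions: the regions partially overlap — summed areas 536.14 mm² minus the doubly-counted overlap 94.30 mm² gives 441.84 mm² — area = 441.84 mm². So its area = 441.84 mm². Layer 44 is larger (441.84 vs 208.70 mm²).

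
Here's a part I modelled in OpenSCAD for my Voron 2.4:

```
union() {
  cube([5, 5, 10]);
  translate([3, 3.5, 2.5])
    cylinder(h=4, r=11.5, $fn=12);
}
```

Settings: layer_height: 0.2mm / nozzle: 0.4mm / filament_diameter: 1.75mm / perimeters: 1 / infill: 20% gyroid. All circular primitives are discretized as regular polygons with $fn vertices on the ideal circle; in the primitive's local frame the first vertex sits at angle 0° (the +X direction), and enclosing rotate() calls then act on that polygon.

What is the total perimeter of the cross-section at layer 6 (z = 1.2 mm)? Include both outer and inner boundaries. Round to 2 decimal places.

At z = 1.2 mm: the cube is present — its section is the full 5×5 rectangle (perimeter 20.00 mm); the cylinder at (3, 3.5) does not reach this height (z outside [2.5, 6.5]); Merging all regions: only the 5×5 cube is present, so the union is just that shape — boundary = 20.00 mm. Overall, the cross-section is a single solid region. Total boundary length (outer) = 20.00 mm.

20.00 mm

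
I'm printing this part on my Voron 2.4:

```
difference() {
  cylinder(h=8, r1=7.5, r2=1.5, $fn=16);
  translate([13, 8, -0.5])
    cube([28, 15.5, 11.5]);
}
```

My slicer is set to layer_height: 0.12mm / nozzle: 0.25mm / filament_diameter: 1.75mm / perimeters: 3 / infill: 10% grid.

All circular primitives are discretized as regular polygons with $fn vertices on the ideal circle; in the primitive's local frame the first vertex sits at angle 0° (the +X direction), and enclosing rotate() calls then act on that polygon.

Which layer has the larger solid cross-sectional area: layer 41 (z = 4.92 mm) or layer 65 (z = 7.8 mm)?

layer 41 (z = 4.92 mm)

Layer 41 (z = 4.92): the cone: at t=0.615 of its height the radius interpolates to r₁+(r₂−r₁)t = 3.810, giving a regular 16-gon of that circumradius (area = (16/2)·3.810²·sin(360°/16) = 44.44 mm²); the 28×15.5 cube at (13, 8) contributes its full rectangle (area 434.00 mm²); Taking the first minus the rest: starting from the cone (44.44 mm²), the 28×15.5 cube at (13, 8) misses the remaining region (no effect) — area = 44.44 mm². So its area = 44.44 mm². Layer 65 (z = 7.8): the cone contributes a regular 16-gon of circumradius 1.650 (interpolated between r1=7.5 and r2=1.5 at t=0.975) (area = (16/2)·1.650²·sin(360°/16) = 8.33 mm²); the cube at (13, 8) (footprint 28×15.5) is included at this height (area 434.00 mm²); After the difference (first − rest): starting from the cone (8.33 mm²), the 28×15.5 cube at (13, 8) misses the remaining region (no effect) — area = 8.33 mm². So its area = 8.33 mm². Layer 41 is larger (44.44 vs 8.33 mm²).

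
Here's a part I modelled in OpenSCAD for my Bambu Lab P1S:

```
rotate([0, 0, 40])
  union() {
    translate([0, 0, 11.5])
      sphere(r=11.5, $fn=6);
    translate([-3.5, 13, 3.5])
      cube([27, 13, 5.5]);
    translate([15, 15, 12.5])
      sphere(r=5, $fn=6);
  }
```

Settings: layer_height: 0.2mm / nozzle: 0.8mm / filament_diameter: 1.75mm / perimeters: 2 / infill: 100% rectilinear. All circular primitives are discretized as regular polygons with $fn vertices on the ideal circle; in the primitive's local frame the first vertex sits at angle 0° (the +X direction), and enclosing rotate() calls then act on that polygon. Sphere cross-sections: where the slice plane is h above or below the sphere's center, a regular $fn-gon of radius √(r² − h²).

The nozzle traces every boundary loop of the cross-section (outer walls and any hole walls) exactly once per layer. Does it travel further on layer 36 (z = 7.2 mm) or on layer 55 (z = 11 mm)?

layer 36 (z = 7.2 mm)

Layer 36 (z = 7.2): the r=11.5 sphere slices to a regular 6-gon of circumradius 10.666 (√(r²−h²) with h=4.3 from center) (perimeter = 2·6·10.666·sin(180°/6) = 63.99 mm); the 27×13 cube at (-3.5, 13) contributes its full rectangle (perimeter 80.00 mm); the sphere at (15, 15) does not reach this height (|z−center|=5.300 > r=5); Combining (union): the 2 present regions are separate (no shared area or edge), so areas and boundary lengths simply add and each stays a separate island — boundary = 143.99 mm; (whole slice rotated 40° about Z — lengths, areas and connectivity unchanged). So its perimeter = 143.99 mm. Layer 55 (z = 11): the r=11.5 sphere slices to a regular 6-gon of circumradius 11.489 (√(r²−h²) with h=0.5 from center) (perimeter = 2·6·11.489·sin(180°/6) = 68.93 mm); the cube at (-3.5, 13) does not reach this height (z outside [3.5, 9]); the r=5 sphere at (15, 15) contributes a regular 6-gon of circumradius √(5²−1.5²) = 4.770 (perimeter = 2·6·4.770·sin(180°/6) = 28.62 mm); Merging all regions: the 2 present regions are separate (no shared area or edge), so areas and boundary lengths simply add and each stays a separate island — boundary = 97.55 mm; (rotated 40° about Z; rotation is an isometry so areas/perimeters/island counts are preserved). So its perimeter = 97.55 mm. Layer 36 is larger (143.99 vs 97.55 mm).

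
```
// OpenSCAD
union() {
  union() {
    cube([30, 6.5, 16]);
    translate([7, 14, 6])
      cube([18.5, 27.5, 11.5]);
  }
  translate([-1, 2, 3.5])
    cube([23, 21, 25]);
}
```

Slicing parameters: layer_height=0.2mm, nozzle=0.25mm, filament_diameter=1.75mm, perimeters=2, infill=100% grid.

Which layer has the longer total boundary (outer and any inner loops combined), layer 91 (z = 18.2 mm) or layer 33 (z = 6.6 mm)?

layer 33 (z = 6.6 mm)

Layer 91 (z = 18.2): the cube is not intersected at this z (z outside [0, 16]); the cube at (7, 14) does not reach this height (z outside [6, 17.5]); Merging all regions: nothing is present at this height; the cube at (-1, 2) (footprint 23×21) is included at this height (perimeter 88.00 mm); Taking the union: only the 23×21 cube at (-1, 2) is present, so the union is just that shape — boundary = 88.00 mm. So its perimeter = 88.00 mm. Layer 33 (z = 6.6): the cube (footprint 30×6.5) is included at this height (perimeter 73.00 mm); the cube at (7, 14) (footprint 18.5×27.5) is included at this height (perimeter 92.00 mm); Merging all regions: the 2 present regions are separate (no shared area or edge), so areas and boundary lengths simply add and each stays a separate island — boundary = 165.00 mm; the cube at (-1, 2) (footprint 23×21) is included at this height (perimeter 88.00 mm); Combining (union): the regions partially overlap (shared area 234.00 mm²), so the edge portions inside another operand are dropped and the merged outline is re-measured after clipping — boundary = 152.00 mm. So its perimeter = 152.00 mm. Layer 33 is larger (152.00 vs 88.00 mm).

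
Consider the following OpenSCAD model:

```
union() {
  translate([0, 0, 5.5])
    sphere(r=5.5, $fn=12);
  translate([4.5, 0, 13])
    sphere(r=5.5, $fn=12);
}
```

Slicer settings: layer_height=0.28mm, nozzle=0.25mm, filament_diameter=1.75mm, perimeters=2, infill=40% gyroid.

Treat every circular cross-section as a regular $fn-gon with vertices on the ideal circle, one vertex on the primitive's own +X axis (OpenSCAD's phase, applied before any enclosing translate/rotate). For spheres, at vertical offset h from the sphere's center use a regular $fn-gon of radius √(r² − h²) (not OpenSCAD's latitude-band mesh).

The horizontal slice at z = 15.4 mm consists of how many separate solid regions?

At z = 15.4 mm: the sphere is not intersected at this z (|z−center|=9.900 > r=5.5); the sphere at (4.5, 0): section is a regular 12-gon, circumradius = √(r²−h²) = √(5.5²−2.4²) = 4.949; Taking the union: only the r=5.5 sphere at (4.5, 0) is present, so the union is just that shape — 1 connected region. The result has 1 disconnected region.

1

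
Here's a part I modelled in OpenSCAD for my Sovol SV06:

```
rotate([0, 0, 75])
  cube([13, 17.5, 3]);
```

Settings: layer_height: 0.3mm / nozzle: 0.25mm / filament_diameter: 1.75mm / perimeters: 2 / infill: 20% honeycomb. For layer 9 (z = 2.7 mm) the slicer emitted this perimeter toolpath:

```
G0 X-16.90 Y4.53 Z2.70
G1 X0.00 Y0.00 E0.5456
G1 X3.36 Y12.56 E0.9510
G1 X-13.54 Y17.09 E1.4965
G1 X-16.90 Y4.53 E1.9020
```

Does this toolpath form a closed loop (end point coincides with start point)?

Start point (G0): (-16.90, 4.53). End point (last G1): the path returns to the start — closed.

yes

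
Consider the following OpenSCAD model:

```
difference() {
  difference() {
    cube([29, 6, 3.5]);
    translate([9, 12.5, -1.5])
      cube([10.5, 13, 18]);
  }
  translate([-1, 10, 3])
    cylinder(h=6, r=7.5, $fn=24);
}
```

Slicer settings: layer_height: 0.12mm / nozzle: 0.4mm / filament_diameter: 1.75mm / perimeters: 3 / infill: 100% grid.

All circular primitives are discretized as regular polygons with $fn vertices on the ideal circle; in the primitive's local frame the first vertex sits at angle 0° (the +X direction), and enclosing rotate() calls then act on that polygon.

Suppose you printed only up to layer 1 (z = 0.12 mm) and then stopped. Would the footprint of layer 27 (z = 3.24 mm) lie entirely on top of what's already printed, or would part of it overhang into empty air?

Compare the two slices. At z = 0.12: the 29×6 cube contributes its full rectangle (area 174.00 mm²); the cube at (9, 12.5) is present — its section is the full 10.5×13 rectangle (area 136.50 mm²); Subtracting the remaining from the first: starting from the 29×6 cube (174.00 mm²), the 10.5×13 cube at (9, 12.5) misses the remaining region (no effect) — area = 174.00 mm²; the cylinder at (-1, 10) is not intersected at this z (z outside [3, 9]); Subtracting the remaining from the first: none of the subtracted shapes is present at this height, so the result so far is unchanged — area = 174.00 mm². At z = 3.24: the cube (footprint 29×6) is included at this height (area 174.00 mm²); the cube at (9, 12.5) (footprint 10.5×13) is included at this height (area 136.50 mm²); Subtracting the remaining from the first: starting from the 29×6 cube (174.00 mm²), the 10.5×13 cube at (9, 12.5) misses the remaining region (no effect) — area = 174.00 mm²; the r=7.5 cylinder at (-1, 10) gives a regular 24-gon of circumradius 7.5 (constant along its height) (area = (24/2)·7.500²·sin(360°/24) = 174.70 mm²); After the difference (first − rest): starting from that combined region (174.00 mm²), the r=7.5 cylinder at (-1, 10) partially overlaps it — only the 11.90 mm² overlap (of its 174.70 mm²) is removed, clipping the outline — area = 162.10 mm². Checking containment: the cross-section at z = 3.24 is a subset of the cross-section at z = 0.12.

entirely on top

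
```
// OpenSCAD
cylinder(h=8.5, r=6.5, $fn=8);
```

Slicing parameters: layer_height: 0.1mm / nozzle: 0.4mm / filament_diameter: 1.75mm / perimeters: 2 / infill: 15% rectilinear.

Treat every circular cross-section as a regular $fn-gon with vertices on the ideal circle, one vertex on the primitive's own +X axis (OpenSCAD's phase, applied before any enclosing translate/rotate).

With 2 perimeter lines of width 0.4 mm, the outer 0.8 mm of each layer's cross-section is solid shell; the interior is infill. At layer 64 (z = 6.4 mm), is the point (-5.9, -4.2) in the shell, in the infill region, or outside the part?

outside

At z = 6.4 mm: the cylinder: section is a regular 8-gon, circumradius r=6.5. Overall, the cross-section is a single solid region. The nearest boundary edge runs (-6.50, 0.00)→(-4.60, -4.60); distance from the point to it = 1.05 mm. The point is not inside any of the regions above, so it lies outside the cross-section (1.05 mm from the nearest boundary).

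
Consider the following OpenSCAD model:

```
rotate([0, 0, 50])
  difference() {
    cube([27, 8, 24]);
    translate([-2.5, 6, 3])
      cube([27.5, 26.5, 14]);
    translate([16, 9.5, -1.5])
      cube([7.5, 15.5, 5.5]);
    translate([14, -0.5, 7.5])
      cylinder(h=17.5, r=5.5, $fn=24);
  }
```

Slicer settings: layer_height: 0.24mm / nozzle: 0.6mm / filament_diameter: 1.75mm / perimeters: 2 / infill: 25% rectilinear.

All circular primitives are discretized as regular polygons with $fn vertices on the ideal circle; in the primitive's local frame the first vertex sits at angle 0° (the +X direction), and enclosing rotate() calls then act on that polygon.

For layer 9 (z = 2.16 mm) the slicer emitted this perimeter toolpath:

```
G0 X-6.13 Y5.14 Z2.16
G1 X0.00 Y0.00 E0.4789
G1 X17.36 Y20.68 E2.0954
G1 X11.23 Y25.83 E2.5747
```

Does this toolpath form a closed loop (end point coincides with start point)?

Start point (G0): (-6.13, 5.14). End point (last G1): the path does not return to the start — open.

no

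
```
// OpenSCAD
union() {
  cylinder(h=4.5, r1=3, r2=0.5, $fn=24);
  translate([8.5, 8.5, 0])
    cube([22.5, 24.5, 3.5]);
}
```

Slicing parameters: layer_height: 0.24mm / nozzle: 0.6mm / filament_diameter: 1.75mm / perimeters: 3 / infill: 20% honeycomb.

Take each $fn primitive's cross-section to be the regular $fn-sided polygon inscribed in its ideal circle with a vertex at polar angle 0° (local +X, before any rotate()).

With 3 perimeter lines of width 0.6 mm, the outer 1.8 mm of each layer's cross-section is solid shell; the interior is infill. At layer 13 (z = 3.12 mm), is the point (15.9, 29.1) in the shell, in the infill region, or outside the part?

At z = 3.12 mm: the cone: at t=0.693 of its height the radius interpolates to r₁+(r₂−r₁)t = 1.267, giving a regular 24-gon of that circumradius; the cube at (8.5, 8.5) (footprint 22.5×24.5) is included at this height; Merging all regions: the 2 present regions are separate (no shared area or edge), so areas and boundary lengths simply add and each stays a separate island — 2 connected regions. Overall, the cross-section has 2 separate islands. The nearest boundary edge runs (8.50, 33.00)→(31.00, 33.00); distance from the point to it = 3.90 mm. (Shell/infill is judged within the island containing the point — the largest one.) The point is inside the cross-section and 3.90 mm from the nearest boundary — more than the 1.8 mm shell width (3 × 0.6), so it's in the infill interior.

infill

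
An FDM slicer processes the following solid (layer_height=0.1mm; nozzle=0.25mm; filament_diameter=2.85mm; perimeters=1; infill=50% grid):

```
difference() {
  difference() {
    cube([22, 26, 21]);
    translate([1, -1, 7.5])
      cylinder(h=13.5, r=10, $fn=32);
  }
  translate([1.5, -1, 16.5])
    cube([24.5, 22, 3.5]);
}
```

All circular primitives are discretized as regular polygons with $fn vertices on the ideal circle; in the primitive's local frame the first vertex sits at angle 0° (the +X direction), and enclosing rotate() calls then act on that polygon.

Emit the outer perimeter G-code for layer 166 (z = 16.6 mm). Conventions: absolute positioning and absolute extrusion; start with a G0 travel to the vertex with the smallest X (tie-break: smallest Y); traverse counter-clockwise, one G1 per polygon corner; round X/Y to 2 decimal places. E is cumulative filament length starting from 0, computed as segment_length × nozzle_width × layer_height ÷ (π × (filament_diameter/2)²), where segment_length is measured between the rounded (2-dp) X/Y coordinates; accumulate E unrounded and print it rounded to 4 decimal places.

At z = 16.6 mm: the cube is present — its section is the full 22×26 rectangle; the r=10 cylinder at (1, -1) contributes a regular 32-gon of circumradius 10; After the difference (first − rest): starting from the 22×26 cube, the r=10 cylinder at (1, -1) partially overlaps it — only the 77.04 mm² overlap (of its 312.14 mm²) is removed, clipping the outline — 1 connected region; the 24.5×22 cube at (1.5, -1) contributes its full rectangle; Subtracting the remaining from the first: starting from that combined region, the 24.5×22 cube at (1.5, -1) partially overlaps it — only the 366.90 mm² overlap (of its 539.00 mm²) is removed, clipping the outline — 1 connected region. The outline is a single polygon with 7 vertices. Extrusion per mm of travel: 0.25 × 0.1 / (π × 1.425²) = 0.003919. Accumulating E over each segment gives final E = 0.3063.

G0 X0.00 Y8.90 Z16.60
G1 X1.00 Y9.00 E0.0039
G1 X1.50 Y8.95 E0.0059
G1 X1.50 Y21.00 E0.0531
G1 X22.00 Y21.00 E0.1335
G1 X22.00 Y26.00 E0.1531
G1 X0.00 Y26.00 E0.2393
G1 X0.00 Y8.90 E0.3063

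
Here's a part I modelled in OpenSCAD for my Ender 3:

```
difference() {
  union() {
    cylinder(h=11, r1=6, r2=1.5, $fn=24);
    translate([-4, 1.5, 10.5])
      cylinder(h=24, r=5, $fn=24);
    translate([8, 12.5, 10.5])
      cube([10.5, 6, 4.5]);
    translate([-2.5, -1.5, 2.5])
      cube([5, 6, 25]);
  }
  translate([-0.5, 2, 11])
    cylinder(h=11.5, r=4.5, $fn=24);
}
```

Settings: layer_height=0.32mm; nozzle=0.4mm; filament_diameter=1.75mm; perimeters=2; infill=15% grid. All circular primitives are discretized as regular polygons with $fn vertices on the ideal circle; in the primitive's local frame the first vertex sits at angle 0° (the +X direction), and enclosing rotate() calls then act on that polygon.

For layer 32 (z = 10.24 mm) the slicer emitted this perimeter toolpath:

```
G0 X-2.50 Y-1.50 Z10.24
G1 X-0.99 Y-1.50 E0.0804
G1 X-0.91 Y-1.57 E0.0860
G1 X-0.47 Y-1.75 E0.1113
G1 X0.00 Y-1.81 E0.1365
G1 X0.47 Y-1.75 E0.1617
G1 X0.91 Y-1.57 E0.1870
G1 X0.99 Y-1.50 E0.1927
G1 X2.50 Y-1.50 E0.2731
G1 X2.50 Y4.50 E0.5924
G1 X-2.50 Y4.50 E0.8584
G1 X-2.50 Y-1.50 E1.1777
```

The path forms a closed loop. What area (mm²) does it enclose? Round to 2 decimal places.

Apply the shoelace formula to the sequence of (X, Y) vertices; enclosed area = 30.41 mm².

30.41 mm²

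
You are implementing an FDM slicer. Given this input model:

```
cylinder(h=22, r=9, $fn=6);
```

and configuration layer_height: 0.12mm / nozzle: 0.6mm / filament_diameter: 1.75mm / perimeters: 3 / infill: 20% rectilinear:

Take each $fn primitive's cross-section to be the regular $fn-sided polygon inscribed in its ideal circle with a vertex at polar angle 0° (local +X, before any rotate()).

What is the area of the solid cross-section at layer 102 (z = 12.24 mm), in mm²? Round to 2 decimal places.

210.44 mm²

At z = 12.24 mm: the r=9 cylinder gives a regular 6-gon of circumradius 9 (constant along its height) (area = (6/2)·9.000²·sin(360°/6) = 210.44 mm²). Overall, the cross-section is a single solid region. Net area = 210.44 mm².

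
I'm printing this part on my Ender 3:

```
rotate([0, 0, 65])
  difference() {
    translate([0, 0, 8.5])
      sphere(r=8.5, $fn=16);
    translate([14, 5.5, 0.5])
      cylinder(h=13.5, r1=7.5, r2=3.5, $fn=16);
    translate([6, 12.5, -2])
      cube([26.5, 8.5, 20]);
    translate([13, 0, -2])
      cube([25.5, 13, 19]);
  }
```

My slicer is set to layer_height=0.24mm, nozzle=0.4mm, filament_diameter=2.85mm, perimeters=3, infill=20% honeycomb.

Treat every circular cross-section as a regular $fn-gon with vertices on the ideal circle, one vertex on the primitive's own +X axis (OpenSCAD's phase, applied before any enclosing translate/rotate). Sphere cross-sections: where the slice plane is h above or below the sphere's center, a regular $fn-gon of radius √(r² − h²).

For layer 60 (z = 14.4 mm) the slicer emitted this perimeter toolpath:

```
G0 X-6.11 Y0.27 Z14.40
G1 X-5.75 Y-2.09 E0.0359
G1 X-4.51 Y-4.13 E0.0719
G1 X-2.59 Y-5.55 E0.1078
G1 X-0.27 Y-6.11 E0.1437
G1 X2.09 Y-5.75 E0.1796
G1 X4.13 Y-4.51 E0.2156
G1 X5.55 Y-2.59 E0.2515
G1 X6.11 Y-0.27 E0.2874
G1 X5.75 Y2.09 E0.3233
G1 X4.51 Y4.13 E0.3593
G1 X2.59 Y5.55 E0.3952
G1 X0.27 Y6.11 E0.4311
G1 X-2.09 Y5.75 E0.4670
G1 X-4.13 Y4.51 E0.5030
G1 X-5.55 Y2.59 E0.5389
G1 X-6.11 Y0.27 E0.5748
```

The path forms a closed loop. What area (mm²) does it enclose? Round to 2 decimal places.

Apply the shoelace formula to the sequence of (X, Y) vertices; enclosed area = 114.61 mm².

114.61 mm²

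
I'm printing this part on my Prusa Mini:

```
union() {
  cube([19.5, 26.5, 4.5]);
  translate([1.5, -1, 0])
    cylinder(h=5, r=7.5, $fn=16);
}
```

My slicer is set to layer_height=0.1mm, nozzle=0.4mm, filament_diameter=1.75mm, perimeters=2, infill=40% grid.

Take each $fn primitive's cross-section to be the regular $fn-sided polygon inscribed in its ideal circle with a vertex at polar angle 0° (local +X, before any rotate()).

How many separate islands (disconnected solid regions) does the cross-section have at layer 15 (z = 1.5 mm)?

At z = 1.5 mm: the cube (footprint 19.5×26.5) is included at this height; the cylinder at (1.5, -1): section is a regular 16-gon, circumradius r=7.5; Merging all regions: the regions partially overlap (shared area 45.18 mm²), so overlapping operands fuse into one piece — 1 connected region. Overall, the cross-section is a single solid region. Island count = 1.

1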